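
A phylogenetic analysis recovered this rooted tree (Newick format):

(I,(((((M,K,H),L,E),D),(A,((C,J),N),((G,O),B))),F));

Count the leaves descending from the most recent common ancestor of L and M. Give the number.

The MRCA of L and M is the node subtending ((M,K,H),L,E).
That clade contains 5 terminal taxa: E, H, K, L, M.

5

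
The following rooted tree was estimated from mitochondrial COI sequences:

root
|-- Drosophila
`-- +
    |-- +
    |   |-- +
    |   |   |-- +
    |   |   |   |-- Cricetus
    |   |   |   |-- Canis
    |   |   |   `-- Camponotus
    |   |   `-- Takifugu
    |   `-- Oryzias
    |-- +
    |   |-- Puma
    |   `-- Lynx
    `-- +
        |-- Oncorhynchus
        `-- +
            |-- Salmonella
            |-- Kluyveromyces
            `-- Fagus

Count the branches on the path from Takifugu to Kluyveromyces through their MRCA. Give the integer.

6

The MRCA of Takifugu and Kluyveromyces is the node subtending ((((Cricetus,Canis,Camponotus),Takifugu),Oryzias),(Puma,Lynx),(Oncorhynchus,(Salmonella,Kluyveromyces,Fagus))).
From Takifugu up to that node: 3 branches. From Kluyveromyces up to the same node: 3 branches. Total: 3 + 3 = 6.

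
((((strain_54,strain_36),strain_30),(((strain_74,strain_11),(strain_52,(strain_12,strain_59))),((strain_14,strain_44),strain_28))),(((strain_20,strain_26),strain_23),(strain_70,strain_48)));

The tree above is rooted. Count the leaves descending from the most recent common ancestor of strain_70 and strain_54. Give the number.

16

The MRCA of strain_70 and strain_54 is the root, so the clade is the entire tree.
That clade contains 16 terminal taxa: strain_11, strain_12, strain_14, strain_20, strain_23, strain_26, strain_28, strain_30, strain_36, strain_44, strain_48, strain_52, strain_54, strain_59, strain_70, strain_74.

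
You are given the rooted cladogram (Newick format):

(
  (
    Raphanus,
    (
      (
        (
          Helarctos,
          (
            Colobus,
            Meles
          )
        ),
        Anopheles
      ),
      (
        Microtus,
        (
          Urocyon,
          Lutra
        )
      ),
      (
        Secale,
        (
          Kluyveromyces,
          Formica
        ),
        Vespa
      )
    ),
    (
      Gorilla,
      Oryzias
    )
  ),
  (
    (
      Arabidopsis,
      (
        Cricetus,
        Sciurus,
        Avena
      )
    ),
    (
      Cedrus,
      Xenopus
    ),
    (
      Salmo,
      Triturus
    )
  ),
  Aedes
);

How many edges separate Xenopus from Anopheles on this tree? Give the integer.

7

The MRCA of Xenopus and Anopheles is the root of the tree.
From Xenopus up to that node: 3 branches. From Anopheles up to the same node: 4 branches. Total: 3 + 4 = 7.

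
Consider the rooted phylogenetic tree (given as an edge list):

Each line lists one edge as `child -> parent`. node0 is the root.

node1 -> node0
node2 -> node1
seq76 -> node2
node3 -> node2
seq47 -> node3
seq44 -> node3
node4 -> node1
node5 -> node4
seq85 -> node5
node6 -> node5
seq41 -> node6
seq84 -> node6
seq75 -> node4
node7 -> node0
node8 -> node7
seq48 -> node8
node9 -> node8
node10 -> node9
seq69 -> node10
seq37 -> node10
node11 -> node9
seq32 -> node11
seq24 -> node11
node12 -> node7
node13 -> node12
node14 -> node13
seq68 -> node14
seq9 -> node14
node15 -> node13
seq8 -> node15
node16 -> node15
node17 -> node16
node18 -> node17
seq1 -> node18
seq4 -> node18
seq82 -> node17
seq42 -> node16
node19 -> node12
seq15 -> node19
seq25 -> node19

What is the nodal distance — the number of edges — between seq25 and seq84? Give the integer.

9

The MRCA of seq25 and seq84 is the root of the tree.
From seq25 up to that node: 4 branches. From seq84 up to the same node: 5 branches. Total: 4 + 5 = 9.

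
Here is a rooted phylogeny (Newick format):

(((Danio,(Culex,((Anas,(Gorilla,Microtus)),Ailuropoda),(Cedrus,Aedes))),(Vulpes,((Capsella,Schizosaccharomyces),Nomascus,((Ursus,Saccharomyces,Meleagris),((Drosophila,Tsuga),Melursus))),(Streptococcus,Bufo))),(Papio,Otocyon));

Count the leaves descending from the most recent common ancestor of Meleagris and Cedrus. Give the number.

The MRCA of Meleagris and Cedrus is the node subtending ((Danio,(Culex,((Anas,(Gorilla,Microtus)),Ailuropoda),(Cedrus,Aedes))),(Vulpes,((Capsella,Schizosaccharomyces),Nomascus,((Ursus,Saccharomyces,Meleagris),((Drosophila,Tsuga),Melursus))),(Streptococcus,Bufo))).
That clade contains 20 terminal taxa: Aedes, Ailuropoda, Anas, Bufo, Capsella, Cedrus, Culex, Danio, Drosophila, Gorilla, Meleagris, Melursus, Microtus, Nomascus, Saccharomyces, Schizosaccharomyces, Streptococcus, Tsuga, Ursus, Vulpes.

20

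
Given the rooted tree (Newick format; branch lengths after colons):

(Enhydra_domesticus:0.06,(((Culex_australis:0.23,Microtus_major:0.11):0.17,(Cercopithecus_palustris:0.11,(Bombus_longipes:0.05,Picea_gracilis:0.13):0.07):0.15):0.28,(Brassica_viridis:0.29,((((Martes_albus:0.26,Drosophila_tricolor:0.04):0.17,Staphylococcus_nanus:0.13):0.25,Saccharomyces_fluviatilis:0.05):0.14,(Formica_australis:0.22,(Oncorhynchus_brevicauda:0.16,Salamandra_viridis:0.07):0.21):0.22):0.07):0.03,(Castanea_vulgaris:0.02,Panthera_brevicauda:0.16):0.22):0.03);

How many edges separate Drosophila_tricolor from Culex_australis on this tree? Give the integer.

9

The MRCA of Drosophila_tricolor and Culex_australis is the node subtending (((Culex_australis,Microtus_major),(Cercopithecus_palustris,(Bombus_longipes,Picea_gracilis))),(Brassica_viridis,((((Martes_albus,Drosophila_tricolor),Staphylococcus_nanus),Saccharomyces_fluviatilis),(Formica_australis,(Oncorhynchus_brevicauda,Salamandra_viridis)))),(Castanea_vulgaris,Panthera_brevicauda)).
From Drosophila_tricolor up to that node: 6 branches. From Culex_australis up to the same node: 3 branches. Total: 6 + 3 = 9.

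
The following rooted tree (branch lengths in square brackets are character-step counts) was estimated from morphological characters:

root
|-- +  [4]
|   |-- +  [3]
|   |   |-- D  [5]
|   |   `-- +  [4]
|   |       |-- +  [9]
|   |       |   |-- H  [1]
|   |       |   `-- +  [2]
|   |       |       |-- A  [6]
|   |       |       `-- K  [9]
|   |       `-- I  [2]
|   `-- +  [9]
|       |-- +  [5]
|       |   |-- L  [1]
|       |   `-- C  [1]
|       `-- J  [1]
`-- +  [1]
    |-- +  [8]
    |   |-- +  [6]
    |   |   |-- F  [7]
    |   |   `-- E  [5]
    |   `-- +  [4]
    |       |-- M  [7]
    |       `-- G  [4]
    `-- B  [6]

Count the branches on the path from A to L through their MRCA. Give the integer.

The MRCA of A and L is the node subtending ((D,((H,(A,K)),I)),((L,C),J)).
From A up to that node: 5 branches. From L up to the same node: 3 branches. Total: 5 + 3 = 8.

8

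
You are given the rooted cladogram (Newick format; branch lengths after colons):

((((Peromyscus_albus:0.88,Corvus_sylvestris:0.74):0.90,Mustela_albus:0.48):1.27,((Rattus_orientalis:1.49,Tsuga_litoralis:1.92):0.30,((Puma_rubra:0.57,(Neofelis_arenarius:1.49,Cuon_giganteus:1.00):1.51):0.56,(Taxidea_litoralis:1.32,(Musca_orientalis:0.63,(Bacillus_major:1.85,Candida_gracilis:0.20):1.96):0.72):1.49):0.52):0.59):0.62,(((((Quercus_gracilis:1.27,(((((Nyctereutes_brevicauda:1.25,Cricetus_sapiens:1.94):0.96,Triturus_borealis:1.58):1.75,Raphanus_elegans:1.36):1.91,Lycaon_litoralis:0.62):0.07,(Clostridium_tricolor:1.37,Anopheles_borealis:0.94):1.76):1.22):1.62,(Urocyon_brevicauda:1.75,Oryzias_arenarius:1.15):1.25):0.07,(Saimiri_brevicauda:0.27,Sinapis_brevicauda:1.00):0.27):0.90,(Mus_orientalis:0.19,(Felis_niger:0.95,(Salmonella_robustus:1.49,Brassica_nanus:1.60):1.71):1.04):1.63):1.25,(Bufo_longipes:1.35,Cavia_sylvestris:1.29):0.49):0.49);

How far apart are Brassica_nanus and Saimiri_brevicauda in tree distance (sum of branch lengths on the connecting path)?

7.42

The path runs Brassica_nanus → … → MRCA → … → Saimiri_brevicauda; the MRCA is the node subtending ((((Quercus_gracilis,(((((Nyctereutes_brevicauda,Cricetus_sapiens),Triturus_borealis),Raphanus_elegans),Lycaon_litoralis),(Clostridium_tricolor,Anopheles_borealis))),(Urocyon_brevicauda,Oryzias_arenarius)),(Saimiri_brevicauda,Sinapis_brevicauda)),(Mus_orientalis,(Felis_niger,(Salmonella_robustus,Brassica_nanus)))).
Branch lengths along that path: 1.60 + 1.71 + 1.04 + 1.63 + 0.90 + 0.27 + 0.27 = 7.42.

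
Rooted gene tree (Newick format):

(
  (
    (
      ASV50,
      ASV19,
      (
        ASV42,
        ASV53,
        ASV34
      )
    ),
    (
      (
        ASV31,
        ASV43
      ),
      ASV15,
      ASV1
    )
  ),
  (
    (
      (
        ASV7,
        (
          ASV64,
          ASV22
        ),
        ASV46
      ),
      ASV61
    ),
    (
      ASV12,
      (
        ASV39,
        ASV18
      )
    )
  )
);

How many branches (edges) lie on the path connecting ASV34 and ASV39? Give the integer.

The MRCA of ASV34 and ASV39 is the root of the tree.
From ASV34 up to that node: 4 branches. From ASV39 up to the same node: 4 branches. Total: 4 + 4 = 8.

8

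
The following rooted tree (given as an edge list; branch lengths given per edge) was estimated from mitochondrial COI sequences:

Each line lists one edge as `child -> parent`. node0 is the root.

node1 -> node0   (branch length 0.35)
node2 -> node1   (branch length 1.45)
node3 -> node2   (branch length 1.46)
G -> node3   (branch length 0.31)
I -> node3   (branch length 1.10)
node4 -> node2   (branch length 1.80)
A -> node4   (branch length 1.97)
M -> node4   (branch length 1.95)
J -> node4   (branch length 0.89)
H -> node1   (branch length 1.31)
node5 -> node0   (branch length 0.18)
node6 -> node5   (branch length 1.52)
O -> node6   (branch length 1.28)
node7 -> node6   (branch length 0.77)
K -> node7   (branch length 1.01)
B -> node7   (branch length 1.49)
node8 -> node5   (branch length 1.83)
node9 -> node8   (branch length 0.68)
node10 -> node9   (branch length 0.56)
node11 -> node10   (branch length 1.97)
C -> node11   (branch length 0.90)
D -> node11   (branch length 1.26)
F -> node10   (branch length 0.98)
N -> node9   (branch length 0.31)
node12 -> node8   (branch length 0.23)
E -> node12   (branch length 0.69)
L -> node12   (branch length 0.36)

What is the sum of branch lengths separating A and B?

9.53

The path runs A → … → MRCA → … → B; the MRCA is the root of the tree.
Branch lengths along that path: 1.97 + 1.80 + 1.45 + 0.35 + 0.18 + 1.52 + 0.77 + 1.49 = 9.53.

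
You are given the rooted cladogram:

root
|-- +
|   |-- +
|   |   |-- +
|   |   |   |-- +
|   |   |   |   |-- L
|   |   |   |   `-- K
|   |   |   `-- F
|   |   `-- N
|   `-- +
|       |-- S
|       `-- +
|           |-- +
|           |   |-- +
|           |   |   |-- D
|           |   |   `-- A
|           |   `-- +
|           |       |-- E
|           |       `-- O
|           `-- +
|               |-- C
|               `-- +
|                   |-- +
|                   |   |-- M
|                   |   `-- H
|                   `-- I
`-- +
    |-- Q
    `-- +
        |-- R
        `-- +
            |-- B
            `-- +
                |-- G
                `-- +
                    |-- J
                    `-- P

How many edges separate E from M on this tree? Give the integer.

The MRCA of E and M is the node subtending (((D,A),(E,O)),(C,((M,H),I))).
From E up to that node: 3 branches. From M up to the same node: 4 branches. Total: 3 + 4 = 7.

7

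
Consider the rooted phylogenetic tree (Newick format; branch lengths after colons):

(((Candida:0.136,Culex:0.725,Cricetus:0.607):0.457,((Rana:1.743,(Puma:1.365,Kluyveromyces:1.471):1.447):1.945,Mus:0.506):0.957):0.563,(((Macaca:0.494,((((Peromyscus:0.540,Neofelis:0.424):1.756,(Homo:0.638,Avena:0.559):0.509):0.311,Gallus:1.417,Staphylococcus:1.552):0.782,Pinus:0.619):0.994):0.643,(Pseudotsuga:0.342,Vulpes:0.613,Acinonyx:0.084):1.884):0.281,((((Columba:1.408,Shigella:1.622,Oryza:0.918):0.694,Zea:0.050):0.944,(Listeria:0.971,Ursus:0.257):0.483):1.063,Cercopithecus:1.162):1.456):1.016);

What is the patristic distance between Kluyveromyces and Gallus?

11.516

The path runs Kluyveromyces → … → MRCA → … → Gallus; the MRCA is the root of the tree.
Branch lengths along that path: 1.471 + 1.447 + 1.945 + 0.957 + 0.563 + 1.016 + 0.281 + 0.643 + 0.994 + 0.782 + 1.417 = 11.516.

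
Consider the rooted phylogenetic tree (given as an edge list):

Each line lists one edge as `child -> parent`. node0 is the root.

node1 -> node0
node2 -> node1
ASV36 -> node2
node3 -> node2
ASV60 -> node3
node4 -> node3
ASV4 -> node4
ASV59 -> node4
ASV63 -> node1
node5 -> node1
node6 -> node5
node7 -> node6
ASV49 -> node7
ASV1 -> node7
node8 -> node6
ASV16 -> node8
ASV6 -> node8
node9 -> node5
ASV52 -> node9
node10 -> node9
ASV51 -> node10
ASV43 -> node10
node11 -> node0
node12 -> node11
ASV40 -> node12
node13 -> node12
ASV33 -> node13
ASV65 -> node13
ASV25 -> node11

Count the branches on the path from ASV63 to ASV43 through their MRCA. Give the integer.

The MRCA of ASV63 and ASV43 is the node subtending ((ASV36,(ASV60,(ASV4,ASV59))),ASV63,(((ASV49,ASV1),(ASV16,ASV6)),(ASV52,(ASV51,ASV43)))).
From ASV63 up to that node: 1 branch. From ASV43 up to the same node: 4 branches. Total: 1 + 4 = 5.

5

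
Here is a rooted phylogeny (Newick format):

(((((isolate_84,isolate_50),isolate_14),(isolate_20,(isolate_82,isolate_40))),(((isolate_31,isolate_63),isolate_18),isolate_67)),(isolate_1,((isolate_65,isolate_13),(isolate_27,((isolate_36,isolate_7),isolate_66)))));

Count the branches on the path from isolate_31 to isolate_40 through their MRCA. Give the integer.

8

The MRCA of isolate_31 and isolate_40 is the node subtending ((((isolate_84,isolate_50),isolate_14),(isolate_20,(isolate_82,isolate_40))),(((isolate_31,isolate_63),isolate_18),isolate_67)).
From isolate_31 up to that node: 4 branches. From isolate_40 up to the same node: 4 branches. Total: 4 + 4 = 8.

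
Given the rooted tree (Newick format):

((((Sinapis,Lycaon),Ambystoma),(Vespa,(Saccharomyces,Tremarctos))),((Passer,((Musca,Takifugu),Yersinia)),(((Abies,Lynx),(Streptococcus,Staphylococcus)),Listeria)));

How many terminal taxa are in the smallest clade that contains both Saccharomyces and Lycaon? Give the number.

6

The MRCA of Saccharomyces and Lycaon is the node subtending (((Sinapis,Lycaon),Ambystoma),(Vespa,(Saccharomyces,Tremarctos))).
That clade contains 6 terminal taxa: Ambystoma, Lycaon, Saccharomyces, Sinapis, Tremarctos, Vespa.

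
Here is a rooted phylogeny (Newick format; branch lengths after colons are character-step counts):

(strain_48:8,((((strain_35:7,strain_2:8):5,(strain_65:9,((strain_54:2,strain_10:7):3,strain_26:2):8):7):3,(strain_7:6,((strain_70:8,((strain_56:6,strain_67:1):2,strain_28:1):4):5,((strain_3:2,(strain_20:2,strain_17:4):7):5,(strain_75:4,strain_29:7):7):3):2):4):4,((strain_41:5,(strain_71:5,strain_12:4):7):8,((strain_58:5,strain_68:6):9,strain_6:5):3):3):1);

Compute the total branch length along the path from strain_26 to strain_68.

The path runs strain_26 → … → MRCA → … → strain_68; the MRCA is the node subtending ((((strain_35,strain_2),(strain_65,((strain_54,strain_10),strain_26))),(strain_7,((strain_70,((strain_56,strain_67),strain_28)),((strain_3,(strain_20,strain_17)),(strain_75,strain_29))))),((strain_41,(strain_71,strain_12)),((strain_58,strain_68),strain_6))).
Branch lengths along that path: 2 + 8 + 7 + 3 + 4 + 3 + 3 + 9 + 6 = 45.

45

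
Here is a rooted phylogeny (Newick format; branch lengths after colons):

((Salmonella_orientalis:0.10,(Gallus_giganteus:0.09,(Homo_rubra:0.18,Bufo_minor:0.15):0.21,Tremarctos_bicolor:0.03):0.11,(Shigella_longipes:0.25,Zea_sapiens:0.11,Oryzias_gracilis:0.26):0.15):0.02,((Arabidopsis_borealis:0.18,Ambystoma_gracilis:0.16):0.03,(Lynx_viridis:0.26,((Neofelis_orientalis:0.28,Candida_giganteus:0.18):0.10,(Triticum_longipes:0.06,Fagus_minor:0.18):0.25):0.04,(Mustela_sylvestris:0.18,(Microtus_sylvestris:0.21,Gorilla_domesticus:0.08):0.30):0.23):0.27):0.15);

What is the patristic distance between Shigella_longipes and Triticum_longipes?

The path runs Shigella_longipes → … → MRCA → … → Triticum_longipes; the MRCA is the root of the tree.
Branch lengths along that path: 0.25 + 0.15 + 0.02 + 0.15 + 0.27 + 0.04 + 0.25 + 0.06 = 1.19.

1.19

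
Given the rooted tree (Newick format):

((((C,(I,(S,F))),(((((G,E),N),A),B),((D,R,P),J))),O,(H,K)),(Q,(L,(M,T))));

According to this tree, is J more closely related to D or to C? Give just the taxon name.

D

The MRCA of J and D subtends ((D,R,P),J) (4 taxa).
The MRCA of J and C subtends ((C,(I,(S,F))),(((((G,E),N),A),B),((D,R,P),J))) (13 taxa).
The first is nested inside the second, so J shares a more recent common ancestor with D.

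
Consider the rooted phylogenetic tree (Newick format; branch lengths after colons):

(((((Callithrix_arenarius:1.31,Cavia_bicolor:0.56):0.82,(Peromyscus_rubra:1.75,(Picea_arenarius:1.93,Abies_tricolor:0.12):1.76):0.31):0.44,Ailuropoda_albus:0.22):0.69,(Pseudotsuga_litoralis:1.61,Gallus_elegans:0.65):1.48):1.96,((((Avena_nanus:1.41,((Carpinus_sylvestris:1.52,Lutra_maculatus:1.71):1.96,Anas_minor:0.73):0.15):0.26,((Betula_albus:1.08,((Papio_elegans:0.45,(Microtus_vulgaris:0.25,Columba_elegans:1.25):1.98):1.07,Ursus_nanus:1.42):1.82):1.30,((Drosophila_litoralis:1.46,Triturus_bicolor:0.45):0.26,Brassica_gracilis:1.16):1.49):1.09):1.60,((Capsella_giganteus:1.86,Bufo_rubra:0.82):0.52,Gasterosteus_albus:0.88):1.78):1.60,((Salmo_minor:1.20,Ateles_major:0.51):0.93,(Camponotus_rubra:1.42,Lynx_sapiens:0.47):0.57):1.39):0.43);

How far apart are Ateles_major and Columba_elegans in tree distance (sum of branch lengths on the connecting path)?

14.54

The path runs Ateles_major → … → MRCA → … → Columba_elegans; the MRCA is the node subtending ((((Avena_nanus,((Carpinus_sylvestris,Lutra_maculatus),Anas_minor)),((Betula_albus,((Papio_elegans,(Microtus_vulgaris,Columba_elegans)),Ursus_nanus)),((Drosophila_litoralis,Triturus_bicolor),Brassica_gracilis))),((Capsella_giganteus,Bufo_rubra),Gasterosteus_albus)),((Salmo_minor,Ateles_major),(Camponotus_rubra,Lynx_sapiens))).
Branch lengths along that path: 0.51 + 0.93 + 1.39 + 1.60 + 1.60 + 1.09 + 1.30 + 1.82 + 1.07 + 1.98 + 1.25 = 14.54.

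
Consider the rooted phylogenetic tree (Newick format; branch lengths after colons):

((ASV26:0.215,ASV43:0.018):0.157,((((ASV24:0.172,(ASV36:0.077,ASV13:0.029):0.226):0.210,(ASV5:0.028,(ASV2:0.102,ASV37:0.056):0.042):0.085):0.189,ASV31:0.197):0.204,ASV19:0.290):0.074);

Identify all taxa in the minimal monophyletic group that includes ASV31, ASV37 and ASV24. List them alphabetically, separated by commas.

ASV13, ASV2, ASV24, ASV31, ASV36, ASV37, ASV5

Tracing ASV31: it sits inside (((ASV24,(ASV36,ASV13)),(ASV5,(ASV2,ASV37))),ASV31).
Tracing ASV37: it sits inside (ASV2,ASV37).
Tracing ASV24: it sits inside (ASV24,(ASV36,ASV13)).
The smallest clade enclosing all 3 is (((ASV24,(ASV36,ASV13)),(ASV5,(ASV2,ASV37))),ASV31); the answer is its 7 terminal taxa in alphabetical order.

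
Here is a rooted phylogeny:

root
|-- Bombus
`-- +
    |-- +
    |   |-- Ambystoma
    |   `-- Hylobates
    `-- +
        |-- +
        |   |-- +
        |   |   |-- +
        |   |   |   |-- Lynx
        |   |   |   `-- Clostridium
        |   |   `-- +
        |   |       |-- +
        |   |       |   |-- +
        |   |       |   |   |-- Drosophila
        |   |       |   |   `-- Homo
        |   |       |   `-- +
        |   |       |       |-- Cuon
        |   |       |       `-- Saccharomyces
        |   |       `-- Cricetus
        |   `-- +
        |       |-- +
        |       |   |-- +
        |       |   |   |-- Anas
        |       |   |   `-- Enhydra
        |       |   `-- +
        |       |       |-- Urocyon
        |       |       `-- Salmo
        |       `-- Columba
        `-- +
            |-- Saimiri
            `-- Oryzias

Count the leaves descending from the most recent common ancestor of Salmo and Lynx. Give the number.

12

The MRCA of Salmo and Lynx is the node subtending (((Lynx,Clostridium),(((Drosophila,Homo),(Cuon,Saccharomyces)),Cricetus)),(((Anas,Enhydra),(Urocyon,Salmo)),Columba)).
That clade contains 12 terminal taxa: Anas, Clostridium, Columba, Cricetus, Cuon, Drosophila, Enhydra, Homo, Lynx, Saccharomyces, Salmo, Urocyon.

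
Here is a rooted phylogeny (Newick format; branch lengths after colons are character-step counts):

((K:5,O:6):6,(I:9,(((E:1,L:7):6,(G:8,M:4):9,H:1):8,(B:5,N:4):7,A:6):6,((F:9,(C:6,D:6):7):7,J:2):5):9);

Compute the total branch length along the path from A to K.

32

The path runs A → … → MRCA → … → K; the MRCA is the root of the tree.
Branch lengths along that path: 6 + 6 + 9 + 6 + 5 = 32.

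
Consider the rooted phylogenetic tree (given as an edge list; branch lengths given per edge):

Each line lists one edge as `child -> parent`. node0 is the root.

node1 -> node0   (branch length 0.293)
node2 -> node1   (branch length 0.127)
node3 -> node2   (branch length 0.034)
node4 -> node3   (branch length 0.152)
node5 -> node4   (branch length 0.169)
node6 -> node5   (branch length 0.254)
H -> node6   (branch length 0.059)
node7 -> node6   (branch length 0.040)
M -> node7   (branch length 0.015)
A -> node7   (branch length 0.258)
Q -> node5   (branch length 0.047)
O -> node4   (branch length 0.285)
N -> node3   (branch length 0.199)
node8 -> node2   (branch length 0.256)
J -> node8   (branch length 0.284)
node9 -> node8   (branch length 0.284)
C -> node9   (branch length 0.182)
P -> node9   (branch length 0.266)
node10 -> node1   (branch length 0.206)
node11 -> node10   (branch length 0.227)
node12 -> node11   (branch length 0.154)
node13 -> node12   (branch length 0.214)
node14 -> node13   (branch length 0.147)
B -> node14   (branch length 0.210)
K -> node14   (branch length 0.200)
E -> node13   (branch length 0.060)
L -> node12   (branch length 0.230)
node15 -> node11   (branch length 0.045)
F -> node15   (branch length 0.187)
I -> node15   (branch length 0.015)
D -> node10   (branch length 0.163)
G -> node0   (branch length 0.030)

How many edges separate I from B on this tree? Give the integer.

6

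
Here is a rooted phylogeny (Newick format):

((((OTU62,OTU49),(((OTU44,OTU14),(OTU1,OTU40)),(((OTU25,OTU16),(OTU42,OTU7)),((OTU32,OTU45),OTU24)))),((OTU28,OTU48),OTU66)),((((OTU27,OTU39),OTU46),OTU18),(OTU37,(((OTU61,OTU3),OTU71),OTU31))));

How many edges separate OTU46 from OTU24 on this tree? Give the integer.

10

The MRCA of OTU46 and OTU24 is the root of the tree.
From OTU46 up to that node: 4 branches. From OTU24 up to the same node: 6 branches. Total: 4 + 6 = 10.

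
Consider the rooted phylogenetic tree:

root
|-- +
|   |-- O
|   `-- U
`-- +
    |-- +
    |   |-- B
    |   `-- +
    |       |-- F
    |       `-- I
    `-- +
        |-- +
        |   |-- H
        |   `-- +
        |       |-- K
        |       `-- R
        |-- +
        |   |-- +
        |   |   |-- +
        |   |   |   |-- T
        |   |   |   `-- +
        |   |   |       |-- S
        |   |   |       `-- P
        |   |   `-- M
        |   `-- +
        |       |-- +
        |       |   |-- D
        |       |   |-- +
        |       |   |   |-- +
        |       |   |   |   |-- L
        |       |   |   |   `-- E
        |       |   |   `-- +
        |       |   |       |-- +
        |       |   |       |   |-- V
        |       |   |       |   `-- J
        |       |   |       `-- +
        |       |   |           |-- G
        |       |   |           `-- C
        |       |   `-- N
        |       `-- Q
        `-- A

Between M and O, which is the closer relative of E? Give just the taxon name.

M

The MRCA of E and M subtends (((T,(S,P)),M),((D,((L,E),((V,J),(G,C))),N),Q)) (13 taxa).
The MRCA of E and O is the root, subtending the entire tree (22 taxa).
The first is nested inside the second, so E shares a more recent common ancestor with M.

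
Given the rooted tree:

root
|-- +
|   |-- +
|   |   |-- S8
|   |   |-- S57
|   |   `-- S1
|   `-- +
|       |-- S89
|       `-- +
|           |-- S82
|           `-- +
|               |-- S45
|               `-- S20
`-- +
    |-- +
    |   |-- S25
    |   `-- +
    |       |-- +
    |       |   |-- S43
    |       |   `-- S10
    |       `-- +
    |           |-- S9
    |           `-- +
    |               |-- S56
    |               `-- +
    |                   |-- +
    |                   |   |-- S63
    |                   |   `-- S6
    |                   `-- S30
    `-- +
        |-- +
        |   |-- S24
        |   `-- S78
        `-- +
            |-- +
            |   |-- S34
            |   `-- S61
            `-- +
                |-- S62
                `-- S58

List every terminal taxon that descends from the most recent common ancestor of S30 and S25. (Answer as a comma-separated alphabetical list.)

Tracing S30: it sits inside ((S63,S6),S30).
Tracing S25: it sits inside (S25,((S43,S10),(S9,(S56,((S63,S6),S30))))).
The smallest clade enclosing both is (S25,((S43,S10),(S9,(S56,((S63,S6),S30))))); the answer is its 8 terminal taxa in alphabetical order.

S10, S25, S30, S43, S56, S6, S63, S9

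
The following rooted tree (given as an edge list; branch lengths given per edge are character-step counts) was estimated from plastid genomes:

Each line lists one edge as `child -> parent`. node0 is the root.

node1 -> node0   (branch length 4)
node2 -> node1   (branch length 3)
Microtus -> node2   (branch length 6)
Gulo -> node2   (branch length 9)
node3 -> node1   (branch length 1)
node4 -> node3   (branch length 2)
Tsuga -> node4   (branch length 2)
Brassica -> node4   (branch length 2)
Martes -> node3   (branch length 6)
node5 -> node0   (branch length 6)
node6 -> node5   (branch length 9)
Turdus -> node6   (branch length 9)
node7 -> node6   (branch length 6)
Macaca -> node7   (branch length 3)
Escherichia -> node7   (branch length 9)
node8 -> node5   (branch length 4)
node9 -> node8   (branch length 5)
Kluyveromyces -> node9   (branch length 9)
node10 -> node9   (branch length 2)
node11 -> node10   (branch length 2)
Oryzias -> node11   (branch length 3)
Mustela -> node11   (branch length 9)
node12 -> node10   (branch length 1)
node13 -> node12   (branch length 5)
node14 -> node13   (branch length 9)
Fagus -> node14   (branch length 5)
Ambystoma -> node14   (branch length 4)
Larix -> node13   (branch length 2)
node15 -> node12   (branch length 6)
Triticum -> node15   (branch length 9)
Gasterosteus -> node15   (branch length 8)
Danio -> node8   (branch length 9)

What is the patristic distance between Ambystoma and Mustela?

The path runs Ambystoma → … → MRCA → … → Mustela; the MRCA is the node subtending ((Oryzias,Mustela),(((Fagus,Ambystoma),Larix),(Triticum,Gasterosteus))).
Branch lengths along that path: 4 + 9 + 5 + 1 + 2 + 9 = 30.

30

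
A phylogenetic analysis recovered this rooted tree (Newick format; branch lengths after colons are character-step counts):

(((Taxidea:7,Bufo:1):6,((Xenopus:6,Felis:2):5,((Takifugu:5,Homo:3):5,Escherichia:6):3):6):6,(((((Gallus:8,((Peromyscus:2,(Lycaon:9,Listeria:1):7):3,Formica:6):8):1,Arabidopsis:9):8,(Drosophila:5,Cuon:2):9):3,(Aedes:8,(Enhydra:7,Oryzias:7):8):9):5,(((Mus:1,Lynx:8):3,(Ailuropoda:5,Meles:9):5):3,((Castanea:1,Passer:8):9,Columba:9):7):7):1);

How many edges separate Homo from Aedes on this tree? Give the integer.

9

The MRCA of Homo and Aedes is the root of the tree.
From Homo up to that node: 5 branches. From Aedes up to the same node: 4 branches. Total: 5 + 4 = 9.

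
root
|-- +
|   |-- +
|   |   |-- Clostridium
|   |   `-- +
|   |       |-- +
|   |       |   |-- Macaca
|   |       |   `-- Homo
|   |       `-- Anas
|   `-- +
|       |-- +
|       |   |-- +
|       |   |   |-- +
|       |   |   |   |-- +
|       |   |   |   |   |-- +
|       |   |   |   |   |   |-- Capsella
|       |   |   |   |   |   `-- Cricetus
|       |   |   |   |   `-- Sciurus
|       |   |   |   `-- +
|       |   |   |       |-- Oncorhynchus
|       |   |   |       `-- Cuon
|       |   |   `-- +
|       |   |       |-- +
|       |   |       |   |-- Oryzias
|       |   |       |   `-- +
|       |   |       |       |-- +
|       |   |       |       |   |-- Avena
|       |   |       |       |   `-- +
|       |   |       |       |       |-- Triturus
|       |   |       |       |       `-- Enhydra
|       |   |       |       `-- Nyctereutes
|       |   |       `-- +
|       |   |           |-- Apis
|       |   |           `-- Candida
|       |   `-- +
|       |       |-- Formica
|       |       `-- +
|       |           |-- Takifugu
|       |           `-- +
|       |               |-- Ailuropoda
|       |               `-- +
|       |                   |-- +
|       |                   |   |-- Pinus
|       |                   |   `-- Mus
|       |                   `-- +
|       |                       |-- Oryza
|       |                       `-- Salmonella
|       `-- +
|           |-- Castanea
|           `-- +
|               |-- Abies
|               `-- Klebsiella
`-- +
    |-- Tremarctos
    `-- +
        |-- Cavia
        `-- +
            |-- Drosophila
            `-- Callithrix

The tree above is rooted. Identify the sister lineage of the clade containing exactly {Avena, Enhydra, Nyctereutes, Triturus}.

The clade containing exactly {Avena, Enhydra, Nyctereutes, Triturus} attaches to the tree at the node subtending (Oryzias,((Avena,(Triturus,Enhydra)),Nyctereutes)).
The other lineage descending from that same node — the sister group — is the single tip Oryzias.

Oryzias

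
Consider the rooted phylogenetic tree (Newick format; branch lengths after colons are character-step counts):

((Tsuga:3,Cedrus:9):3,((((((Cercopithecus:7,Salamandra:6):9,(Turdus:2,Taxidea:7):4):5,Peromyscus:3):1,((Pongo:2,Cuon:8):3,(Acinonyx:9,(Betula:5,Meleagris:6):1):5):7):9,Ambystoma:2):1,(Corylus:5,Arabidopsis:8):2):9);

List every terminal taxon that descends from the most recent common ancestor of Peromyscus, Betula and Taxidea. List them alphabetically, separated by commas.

Acinonyx, Betula, Cercopithecus, Cuon, Meleagris, Peromyscus, Pongo, Salamandra, Taxidea, Turdus

Tracing Peromyscus: it sits inside (((Cercopithecus,Salamandra),(Turdus,Taxidea)),Peromyscus).
Tracing Betula: it sits inside (Betula,Meleagris).
Tracing Taxidea: it sits inside (Turdus,Taxidea).
The smallest clade enclosing all 3 is ((((Cercopithecus,Salamandra),(Turdus,Taxidea)),Peromyscus),((Pongo,Cuon),(Acinonyx,(Betula,Meleagris)))); the answer is its 10 terminal taxa in alphabetical order.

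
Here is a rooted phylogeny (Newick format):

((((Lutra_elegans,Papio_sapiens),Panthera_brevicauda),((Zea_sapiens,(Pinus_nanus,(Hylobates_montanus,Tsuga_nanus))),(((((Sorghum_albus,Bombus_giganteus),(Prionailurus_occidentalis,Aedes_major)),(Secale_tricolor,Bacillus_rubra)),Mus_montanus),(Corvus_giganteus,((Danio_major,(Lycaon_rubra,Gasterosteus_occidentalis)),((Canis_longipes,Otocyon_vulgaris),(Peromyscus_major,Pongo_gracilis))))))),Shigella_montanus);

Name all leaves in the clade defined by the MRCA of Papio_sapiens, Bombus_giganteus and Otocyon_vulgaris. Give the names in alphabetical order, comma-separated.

Aedes_major, Bacillus_rubra, Bombus_giganteus, Canis_longipes, Corvus_giganteus, Danio_major, Gasterosteus_occidentalis, Hylobates_montanus, Lutra_elegans, Lycaon_rubra, Mus_montanus, Otocyon_vulgaris, Panthera_brevicauda, Papio_sapiens, Peromyscus_major, Pinus_nanus, Pongo_gracilis, Prionailurus_occidentalis, Secale_tricolor, Sorghum_albus, Tsuga_nanus, Zea_sapiens

Tracing Papio_sapiens: it sits inside (Lutra_elegans,Papio_sapiens).
Tracing Bombus_giganteus: it sits inside (Sorghum_albus,Bombus_giganteus).
Tracing Otocyon_vulgaris: it sits inside (Canis_longipes,Otocyon_vulgaris).
The smallest clade enclosing all 3 is (((Lutra_elegans,Papio_sapiens),Panthera_brevicauda),((Zea_sapiens,(Pinus_nanus,(Hylobates_montanus,Tsuga_nanus))),(((((Sorghum_albus,Bombus_giganteus),(Prionailurus_occidentalis,Aedes_major)),(Secale_tricolor,Bacillus_rubra)),Mus_montanus),(Corvus_giganteus,((Danio_major,(Lycaon_rubra,Gasterosteus_occidentalis)),((Canis_longipes,Otocyon_vulgaris),(Peromyscus_major,Pongo_gracilis))))))); the answer is its 22 terminal taxa in alphabetical order.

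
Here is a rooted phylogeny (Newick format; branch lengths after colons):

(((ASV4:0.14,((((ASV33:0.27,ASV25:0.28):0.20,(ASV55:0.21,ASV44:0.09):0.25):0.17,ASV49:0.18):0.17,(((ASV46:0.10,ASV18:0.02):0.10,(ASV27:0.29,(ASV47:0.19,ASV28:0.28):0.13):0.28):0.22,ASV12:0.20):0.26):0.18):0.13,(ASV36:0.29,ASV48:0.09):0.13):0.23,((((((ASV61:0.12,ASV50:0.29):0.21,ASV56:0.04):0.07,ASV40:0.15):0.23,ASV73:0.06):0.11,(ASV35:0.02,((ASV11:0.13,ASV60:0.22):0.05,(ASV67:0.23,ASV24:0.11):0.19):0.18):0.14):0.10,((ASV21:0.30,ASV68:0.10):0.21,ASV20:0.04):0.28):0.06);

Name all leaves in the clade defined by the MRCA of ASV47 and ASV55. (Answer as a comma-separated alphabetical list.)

Tracing ASV47: it sits inside (ASV47,ASV28).
Tracing ASV55: it sits inside (ASV55,ASV44).
The smallest clade enclosing both is ((((ASV33,ASV25),(ASV55,ASV44)),ASV49),(((ASV46,ASV18),(ASV27,(ASV47,ASV28))),ASV12)); the answer is its 11 terminal taxa in alphabetical order.

ASV12, ASV18, ASV25, ASV27, ASV28, ASV33, ASV44, ASV46, ASV47, ASV49, ASV55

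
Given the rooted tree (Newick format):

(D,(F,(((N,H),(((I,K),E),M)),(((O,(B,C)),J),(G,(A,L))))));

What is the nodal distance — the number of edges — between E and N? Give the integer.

The MRCA of E and N is the node subtending ((N,H),(((I,K),E),M)).
From E up to that node: 3 branches. From N up to the same node: 2 branches. Total: 3 + 2 = 5.

5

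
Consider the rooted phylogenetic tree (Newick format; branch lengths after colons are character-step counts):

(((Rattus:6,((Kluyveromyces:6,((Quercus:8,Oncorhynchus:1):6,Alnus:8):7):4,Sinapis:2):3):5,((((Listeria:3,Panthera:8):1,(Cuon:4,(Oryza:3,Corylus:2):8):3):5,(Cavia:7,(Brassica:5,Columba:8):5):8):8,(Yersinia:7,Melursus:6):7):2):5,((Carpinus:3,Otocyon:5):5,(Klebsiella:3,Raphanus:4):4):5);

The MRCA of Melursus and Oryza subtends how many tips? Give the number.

10

The MRCA of Melursus and Oryza is the node subtending ((((Listeria,Panthera),(Cuon,(Oryza,Corylus))),(Cavia,(Brassica,Columba))),(Yersinia,Melursus)).
That clade contains 10 terminal taxa: Brassica, Cavia, Columba, Corylus, Cuon, Listeria, Melursus, Oryza, Panthera, Yersinia.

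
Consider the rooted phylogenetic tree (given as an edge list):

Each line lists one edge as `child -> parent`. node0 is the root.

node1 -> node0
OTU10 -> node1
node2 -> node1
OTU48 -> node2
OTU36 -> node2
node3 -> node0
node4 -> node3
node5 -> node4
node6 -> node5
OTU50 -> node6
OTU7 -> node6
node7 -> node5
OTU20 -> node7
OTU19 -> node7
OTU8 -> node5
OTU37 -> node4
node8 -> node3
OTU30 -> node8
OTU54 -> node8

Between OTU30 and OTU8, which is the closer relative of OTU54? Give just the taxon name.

The MRCA of OTU54 and OTU30 subtends (OTU30,OTU54) (2 taxa).
The MRCA of OTU54 and OTU8 subtends ((((OTU50,OTU7),(OTU20,OTU19),OTU8),OTU37),(OTU30,OTU54)) (8 taxa).
The first is nested inside the second, so OTU54 shares a more recent common ancestor with OTU30.

OTU30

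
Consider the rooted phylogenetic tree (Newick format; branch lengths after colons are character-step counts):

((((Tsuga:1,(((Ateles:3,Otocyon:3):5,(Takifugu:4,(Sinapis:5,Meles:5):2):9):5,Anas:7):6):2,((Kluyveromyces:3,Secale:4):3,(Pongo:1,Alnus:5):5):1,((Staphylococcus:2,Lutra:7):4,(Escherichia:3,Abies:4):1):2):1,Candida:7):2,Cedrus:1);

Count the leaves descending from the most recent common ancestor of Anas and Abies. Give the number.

15

The MRCA of Anas and Abies is the node subtending ((Tsuga,(((Ateles,Otocyon),(Takifugu,(Sinapis,Meles))),Anas)),((Kluyveromyces,Secale),(Pongo,Alnus)),((Staphylococcus,Lutra),(Escherichia,Abies))).
That clade contains 15 terminal taxa: Abies, Alnus, Anas, Ateles, Escherichia, Kluyveromyces, Lutra, Meles, Otocyon, Pongo, Secale, Sinapis, Staphylococcus, Takifugu, Tsuga.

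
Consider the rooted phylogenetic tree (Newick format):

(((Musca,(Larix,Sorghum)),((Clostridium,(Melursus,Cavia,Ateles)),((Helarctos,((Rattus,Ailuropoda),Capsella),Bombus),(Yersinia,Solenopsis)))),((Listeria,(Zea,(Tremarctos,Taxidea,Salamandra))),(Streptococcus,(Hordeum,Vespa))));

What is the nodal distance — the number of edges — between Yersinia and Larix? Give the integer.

The MRCA of Yersinia and Larix is the node subtending ((Musca,(Larix,Sorghum)),((Clostridium,(Melursus,Cavia,Ateles)),((Helarctos,((Rattus,Ailuropoda),Capsella),Bombus),(Yersinia,Solenopsis)))).
From Yersinia up to that node: 4 branches. From Larix up to the same node: 3 branches. Total: 4 + 3 = 7.

7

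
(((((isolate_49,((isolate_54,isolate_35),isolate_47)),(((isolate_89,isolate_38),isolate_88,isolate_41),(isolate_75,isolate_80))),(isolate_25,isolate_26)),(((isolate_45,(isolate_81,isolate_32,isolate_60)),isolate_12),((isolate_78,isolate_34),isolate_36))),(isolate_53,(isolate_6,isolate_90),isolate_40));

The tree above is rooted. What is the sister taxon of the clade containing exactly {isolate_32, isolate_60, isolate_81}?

The clade containing exactly {isolate_32, isolate_60, isolate_81} attaches to the tree at the node subtending (isolate_45,(isolate_81,isolate_32,isolate_60)).
The other lineage descending from that same node — the sister group — is the single tip isolate_45.

isolate_45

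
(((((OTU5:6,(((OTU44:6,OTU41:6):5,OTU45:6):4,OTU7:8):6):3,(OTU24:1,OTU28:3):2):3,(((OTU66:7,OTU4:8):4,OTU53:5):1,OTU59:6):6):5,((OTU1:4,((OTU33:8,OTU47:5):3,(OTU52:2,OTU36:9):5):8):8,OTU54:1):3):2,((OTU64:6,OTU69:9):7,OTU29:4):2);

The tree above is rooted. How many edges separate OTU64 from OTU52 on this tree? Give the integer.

The MRCA of OTU64 and OTU52 is the root of the tree.
From OTU64 up to that node: 3 branches. From OTU52 up to the same node: 6 branches. Total: 3 + 6 = 9.

9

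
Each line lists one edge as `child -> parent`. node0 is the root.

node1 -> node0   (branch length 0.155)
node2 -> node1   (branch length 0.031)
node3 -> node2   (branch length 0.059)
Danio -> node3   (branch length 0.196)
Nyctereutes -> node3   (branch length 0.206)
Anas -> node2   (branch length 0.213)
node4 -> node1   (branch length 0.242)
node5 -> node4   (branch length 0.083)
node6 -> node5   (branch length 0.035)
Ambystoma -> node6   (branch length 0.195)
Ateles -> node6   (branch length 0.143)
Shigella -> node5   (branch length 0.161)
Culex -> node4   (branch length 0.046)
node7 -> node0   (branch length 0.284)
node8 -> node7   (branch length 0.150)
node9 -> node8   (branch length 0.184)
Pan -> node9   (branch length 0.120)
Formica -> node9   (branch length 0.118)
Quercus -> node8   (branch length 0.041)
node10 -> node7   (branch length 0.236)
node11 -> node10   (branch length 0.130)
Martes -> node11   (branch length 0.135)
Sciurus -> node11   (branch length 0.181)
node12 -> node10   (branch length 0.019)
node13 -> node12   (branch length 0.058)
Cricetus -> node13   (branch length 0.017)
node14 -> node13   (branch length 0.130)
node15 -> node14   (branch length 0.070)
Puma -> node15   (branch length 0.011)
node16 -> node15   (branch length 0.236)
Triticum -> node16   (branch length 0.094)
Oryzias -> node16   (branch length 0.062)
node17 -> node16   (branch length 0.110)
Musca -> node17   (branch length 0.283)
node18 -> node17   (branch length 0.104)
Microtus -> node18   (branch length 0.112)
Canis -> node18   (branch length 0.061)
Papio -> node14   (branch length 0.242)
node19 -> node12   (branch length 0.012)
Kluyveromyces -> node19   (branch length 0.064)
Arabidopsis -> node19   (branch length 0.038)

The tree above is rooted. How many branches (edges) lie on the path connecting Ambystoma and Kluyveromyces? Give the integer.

10

The MRCA of Ambystoma and Kluyveromyces is the root of the tree.
From Ambystoma up to that node: 5 branches. From Kluyveromyces up to the same node: 5 branches. Total: 5 + 5 = 10.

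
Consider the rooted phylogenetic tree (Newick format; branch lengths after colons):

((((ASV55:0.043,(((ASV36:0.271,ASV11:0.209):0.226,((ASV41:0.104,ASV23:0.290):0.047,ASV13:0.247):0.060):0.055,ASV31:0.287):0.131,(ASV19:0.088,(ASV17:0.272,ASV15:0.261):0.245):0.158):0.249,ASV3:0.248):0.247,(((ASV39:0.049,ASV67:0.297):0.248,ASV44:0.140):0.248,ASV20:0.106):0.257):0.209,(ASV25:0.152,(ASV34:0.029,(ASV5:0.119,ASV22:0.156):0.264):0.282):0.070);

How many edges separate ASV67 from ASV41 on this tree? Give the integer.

11

The MRCA of ASV67 and ASV41 is the node subtending (((ASV55,(((ASV36,ASV11),((ASV41,ASV23),ASV13)),ASV31),(ASV19,(ASV17,ASV15))),ASV3),(((ASV39,ASV67),ASV44),ASV20)).
From ASV67 up to that node: 4 branches. From ASV41 up to the same node: 7 branches. Total: 4 + 7 = 11.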